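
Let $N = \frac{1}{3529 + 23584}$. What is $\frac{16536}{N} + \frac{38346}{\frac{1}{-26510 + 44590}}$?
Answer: $1141636248$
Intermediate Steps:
$N = \frac{1}{27113} \approx 3.6883 \cdot 10^{-5}$
$\frac{16536}{N} + \frac{38346}{\frac{1}{-26510 + 44590}} = 16536 \frac{1}{\frac{1}{27113}} + \frac{38346}{\frac{1}{-26510 + 44590}} = 16536 \cdot 27113 + \frac{38346}{\frac{1}{18080}} = 448340568 + 38346 \frac{1}{\frac{1}{18080}} = 448340568 + 38346 \cdot 18080 = 448340568 + 693295680 = 1141636248$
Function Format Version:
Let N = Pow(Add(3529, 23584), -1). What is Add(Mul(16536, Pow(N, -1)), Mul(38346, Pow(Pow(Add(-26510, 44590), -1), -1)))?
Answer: 1141636248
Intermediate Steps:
N = Rational(1, 27113) (N = Pow(27113, -1) = Rational(1, 27113) ≈ 3.6883e-5)
Add(Mul(16536, Pow(N, -1)), Mul(38346, Pow(Pow(Add(-26510, 44590), -1), -1))) = Add(Mul(16536, Pow(Rational(1, 27113), -1)), Mul(38346, Pow(Pow(Add(-26510, 44590), -1), -1))) = Add(Mul(16536, 27113), Mul(38346, Pow(Pow(18080, -1), -1))) = Add(448340568, Mul(38346, Pow(Rational(1, 18080), -1))) = Add(448340568, Mul(38346, 18080)) = Add(448340568, 693295680) = 1141636248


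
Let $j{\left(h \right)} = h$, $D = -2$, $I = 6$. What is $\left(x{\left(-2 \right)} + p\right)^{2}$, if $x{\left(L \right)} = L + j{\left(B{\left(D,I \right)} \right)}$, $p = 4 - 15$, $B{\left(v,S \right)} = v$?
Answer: $225$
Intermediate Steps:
$p = -11$ ($p = 4 - 15 = -11$)
$x{\left(L \right)} = -2 + L$ ($x{\left(L \right)} = L - 2 = -2 + L$)
$\left(x{\left(-2 \right)} + p\right)^{2} = \left(\left(-2 - 2\right) - 11\right)^{2} = \left(-4 - 11\right)^{2} = \left(-15\right)^{2} = 225$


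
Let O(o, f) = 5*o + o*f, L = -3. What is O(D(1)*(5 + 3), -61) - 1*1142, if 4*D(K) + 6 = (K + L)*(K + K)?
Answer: -22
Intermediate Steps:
D(K) = -3/2 + K*(-3 + K)/2 (D(K) = -3/2 + ((K - 3)*(K + K))/4 = -3/2 + ((-3 + K)*(2*K))/4 = -3/2 + (2*K*(-3 + K))/4 = -3/2 + K*(-3 + K)/2)
O(o, f) = 5*o + f*o
O(D(1)*(5 + 3), -61) - 1*1142 = ((-3/2 + (½)*1² - 3/2*1)*(5 + 3))*(5 - 61) - 1*1142 = ((-3/2 + (½)*1 - 3/2)*8)*(-56) - 1142 = ((-3/2 + ½ - 3/2)*8)*(-56) - 1142 = -5/2*8*(-56) - 1142 = -20*(-56) - 1142 = 1120 - 1142 = -22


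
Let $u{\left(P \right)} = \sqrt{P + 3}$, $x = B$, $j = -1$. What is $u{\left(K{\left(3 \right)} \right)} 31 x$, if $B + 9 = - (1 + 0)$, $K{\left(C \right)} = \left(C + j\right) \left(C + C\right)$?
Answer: $- 310 \sqrt{15} \approx -1200.6$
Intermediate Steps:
$K{\left(C \right)} = 2 C \left(-1 + C\right)$ ($K{\left(C \right)} = \left(C - 1\right) \left(C + C\right) = \left(-1 + C\right) 2 C = 2 C \left(-1 + C\right)$)
$B = -10$ ($B = -9 - \left(1 + 0\right) = -9 - 1 = -10$)
$x = -10$
$u{\left(P \right)} = \sqrt{3 + P}$
$u{\left(K{\left(3 \right)} \right)} 31 x = \sqrt{3 + 2 \cdot 3 \left(-1 + 3\right)} 31 \left(-10\right) = \sqrt{3 + 2 \cdot 3 \cdot 2} \cdot 31 \left(-10\right) = \sqrt{3 + 12} \cdot 31 \left(-10\right) = \sqrt{15} \cdot 31 \left(-10\right) = 31 \sqrt{15} \left(-10\right) = - 310 \sqrt{15}$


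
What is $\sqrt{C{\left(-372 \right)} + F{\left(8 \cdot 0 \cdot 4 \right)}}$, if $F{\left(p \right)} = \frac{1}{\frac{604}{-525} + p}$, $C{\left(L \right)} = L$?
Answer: $\frac{i \sqrt{34007163}}{302} \approx 19.31 i$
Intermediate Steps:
$F{\left(p \right)} = \frac{1}{- \frac{604}{525} + p}$ ($F{\left(p \right)} = \frac{1}{604 \left(- \frac{1}{525}\right) + p} = \frac{1}{- \frac{604}{525} + p}$)
$\sqrt{C{\left(-372 \right)} + F{\left(8 \cdot 0 \cdot 4 \right)}} = \sqrt{-372 + \frac{525}{-604 + 525 \cdot 8 \cdot 0 \cdot 4}} = \sqrt{-372 + \frac{525}{-604 + 525 \cdot 0 \cdot 4}} = \sqrt{-372 + \frac{525}{-604 + 525 \cdot 0}} = \sqrt{-372 + \frac{525}{-604 + 0}} = \sqrt{-372 + \frac{525}{-604}} = \sqrt{-372 + 525 \left(- \frac{1}{604}\right)} = \sqrt{-372 - \frac{525}{604}} = \sqrt{- \frac{225213}{604}} = \frac{i \sqrt{34007163}}{302}$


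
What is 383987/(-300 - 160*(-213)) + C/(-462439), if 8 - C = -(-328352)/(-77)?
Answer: 13661820911521/1202831585340 ≈ 11.358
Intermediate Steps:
C = 328968/77 (C = 8 - (-662)*(-496/(-77)) = 8 - (-662)*(-496*(-1/77)) = 8 - (-662)*496/77 = 8 - 1*(-328352/77) = 8 + 328352/77 = 328968/77 ≈ 4272.3)
383987/(-300 - 160*(-213)) + C/(-462439) = 383987/(-300 - 160*(-213)) + (328968/77)/(-462439) = 383987/(-300 + 34080) + (328968/77)*(-1/462439) = 383987/33780 - 328968/35607803 = 13661820911521/1202831585340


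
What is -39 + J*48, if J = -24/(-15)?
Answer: 189/5 ≈ 37.800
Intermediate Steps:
J = 8/5 (J = -24*(-1/15) = 8/5 ≈ 1.6000)
-39 + J*48 = -39 + (8/5)*48 = -39 + 384/5 = 189/5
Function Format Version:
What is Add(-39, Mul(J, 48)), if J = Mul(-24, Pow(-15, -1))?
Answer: Rational(189, 5) ≈ 37.800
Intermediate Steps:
J = Rational(8, 5) (J = Mul(-24, Rational(-1, 15)) = Rational(8, 5) ≈ 1.6000)
Add(-39, Mul(J, 48)) = Add(-39, Mul(Rational(8, 5), 48)) = Add(-39, Rational(384, 5)) = Rational(189, 5)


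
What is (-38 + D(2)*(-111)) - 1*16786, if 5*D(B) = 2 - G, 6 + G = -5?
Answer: -85563/5 ≈ -17113.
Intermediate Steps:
G = -11 (G = -6 - 5 = -11)
D(B) = 13/5 (D(B) = (2 - 1*(-11))/5 = (2 + 11)/5 = (⅕)*13 = 13/5)
(-38 + D(2)*(-111)) - 1*16786 = (-38 + (13/5)*(-111)) - 1*16786 = (-38 - 1443/5) - 16786 = -1633/5 - 16786 = -85563/5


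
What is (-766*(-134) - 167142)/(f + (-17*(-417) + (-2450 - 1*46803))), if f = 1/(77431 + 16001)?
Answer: 6026177136/3939466847 ≈ 1.5297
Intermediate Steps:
f = 1/93432 ≈ 1.0703e-5
(-766*(-134) - 167142)/(f + (-17*(-417) + (-2450 - 1*46803))) = (-766*(-134) - 167142)/(1/93432 + (-17*(-417) + (-2450 - 1*46803))) = (102644 - 167142)/(1/93432 + (7089 + (-2450 - 46803))) = -64498/(1/93432 + (7089 - 49253)) = -64498/(1/93432 - 42164) = -64498/(-3939466847/93432) = -64498*(-93432/3939466847) = 6026177136/3939466847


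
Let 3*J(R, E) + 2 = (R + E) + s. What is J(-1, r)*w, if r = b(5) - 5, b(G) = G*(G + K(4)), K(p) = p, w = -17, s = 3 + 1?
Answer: -697/3 ≈ -232.33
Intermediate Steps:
s = 4
b(G) = G*(4 + G) (b(G) = G*(G + 4) = G*(4 + G))
r = 40 (r = 5*(4 + 5) - 5 = 5*9 - 5 = 45 - 5 = 40)
J(R, E) = ⅔ + E/3 + R/3 (J(R, E) = -⅔ + ((R + E) + 4)/3 = -⅔ + ((E + R) + 4)/3 = -⅔ + (4 + E + R)/3 = -⅔ + (4/3 + E/3 + R/3) = ⅔ + E/3 + R/3)
J(-1, r)*w = (⅔ + (⅓)*40 + (⅓)*(-1))*(-17) = (⅔ + 40/3 - ⅓)*(-17) = (41/3)*(-17) = -697/3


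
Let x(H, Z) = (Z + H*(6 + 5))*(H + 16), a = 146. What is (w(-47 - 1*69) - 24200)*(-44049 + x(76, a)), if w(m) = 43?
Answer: -1118348315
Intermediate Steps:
x(H, Z) = (16 + H)*(Z + 11*H) (x(H, Z) = (Z + H*11)*(16 + H) = (Z + 11*H)*(16 + H) = (16 + H)*(Z + 11*H))
(w(-47 - 1*69) - 24200)*(-44049 + x(76, a)) = (43 - 24200)*(-44049 + (11*76² + 16*146 + 176*76 + 76*146)) = -24157*(-44049 + (11*5776 + 2336 + 13376 + 11096)) = -24157*(-44049 + (63536 + 2336 + 13376 + 11096)) = -24157*(-44049 + 90344) = -24157*46295 = -1118348315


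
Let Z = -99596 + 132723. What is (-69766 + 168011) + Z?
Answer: 131372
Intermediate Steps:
Z = 33127
(-69766 + 168011) + Z = (-69766 + 168011) + 33127 = 98245 + 33127 = 131372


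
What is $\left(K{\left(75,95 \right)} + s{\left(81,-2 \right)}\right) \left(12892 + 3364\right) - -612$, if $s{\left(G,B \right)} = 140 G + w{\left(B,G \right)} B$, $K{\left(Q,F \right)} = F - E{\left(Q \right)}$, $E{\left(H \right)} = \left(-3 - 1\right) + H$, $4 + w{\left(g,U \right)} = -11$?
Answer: $185221476$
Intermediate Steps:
$w{\left(g,U \right)} = -15$ ($w{\left(g,U \right)} = -4 - 11 = -15$)
$E{\left(H \right)} = -4 + H$
$K{\left(Q,F \right)} = 4 + F - Q$ ($K{\left(Q,F \right)} = F - \left(-4 + Q\right) = 4 + F - Q$)
$s{\left(G,B \right)} = - 15 B + 140 G$ ($s{\left(G,B \right)} = 140 G - 15 B = - 15 B + 140 G$)
$\left(K{\left(75,95 \right)} + s{\left(81,-2 \right)}\right) \left(12892 + 3364\right) - -612 = \left(\left(4 + 95 - 75\right) + \left(\left(-15\right) \left(-2\right) + 140 \cdot 81\right)\right) \left(12892 + 3364\right) - -612 = \left(\left(4 + 95 - 75\right) + \left(30 + 11340\right)\right) 16256 + 612 = \left(24 + 11370\right) 16256 + 612 = 11394 \cdot 16256 + 612 = 185220864 + 612 = 185221476$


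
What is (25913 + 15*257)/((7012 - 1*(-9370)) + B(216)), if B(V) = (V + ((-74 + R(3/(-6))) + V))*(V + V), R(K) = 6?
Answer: 14884/86815 ≈ 0.17144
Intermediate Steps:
B(V) = 2*V*(-68 + 2*V) (B(V) = (V + ((-74 + 6) + V))*(V + V) = (V + (-68 + V))*(2*V) = (-68 + 2*V)*(2*V) = 2*V*(-68 + 2*V))
(25913 + 15*257)/((7012 - 1*(-9370)) + B(216)) = (25913 + 15*257)/((7012 - 1*(-9370)) + 4*216*(-34 + 216)) = (25913 + 3855)/((7012 + 9370) + 4*216*182) = 29768/(16382 + 157248) = 29768/173630 = 29768*(1/173630) = 14884/86815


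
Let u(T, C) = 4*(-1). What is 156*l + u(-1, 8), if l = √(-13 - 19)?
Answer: -4 + 624*I*√2 ≈ -4.0 + 882.47*I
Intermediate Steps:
u(T, C) = -4
l = 4*I*√2 (l = √(-32) = 4*I*√2 ≈ 5.6569*I)
156*l + u(-1, 8) = 156*(4*I*√2) - 4 = 624*I*√2 - 4 = -4 + 624*I*√2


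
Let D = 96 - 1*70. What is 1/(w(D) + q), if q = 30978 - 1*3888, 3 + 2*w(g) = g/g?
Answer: 1/27089 ≈ 3.6915e-5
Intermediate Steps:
D = 26 (D = 96 - 70 = 26)
w(g) = -1 (w(g) = -3/2 + (g/g)/2 = -3/2 + (½)*1 = -3/2 + ½ = -1)
q = 27090 (q = 30978 - 3888 = 27090)
1/(w(D) + q) = 1/(-1 + 27090) = 1/27089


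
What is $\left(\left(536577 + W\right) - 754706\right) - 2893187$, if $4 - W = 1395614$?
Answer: $-4506926$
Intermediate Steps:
$W = -1395610$ ($W = 4 - 1395614 = -1395610$)
$\left(\left(536577 + W\right) - 754706\right) - 2893187 = \left(\left(536577 - 1395610\right) - 754706\right) - 2893187 = \left(-859033 - 754706\right) - 2893187 = -1613739 - 2893187 = -4506926$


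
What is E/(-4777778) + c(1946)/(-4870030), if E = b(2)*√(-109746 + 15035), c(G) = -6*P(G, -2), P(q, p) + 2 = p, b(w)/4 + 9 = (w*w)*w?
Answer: -12/2435015 + 2*I*√94711/2388889 ≈ -4.9281e-6 + 0.00025765*I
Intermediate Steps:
b(w) = -36 + 4*w³ (b(w) = -36 + 4*((w*w)*w) = -36 + 4*(w²*w) = -36 + 4*w³)
P(q, p) = -2 + p
c(G) = 24 (c(G) = -6*(-2 - 2) = -6*(-4) = 24)
E = -4*I*√94711 (E = (-36 + 4*2³)*√(-109746 + 15035) = (-36 + 4*8)*√(-94711) = (-36 + 32)*(I*√94711) = -4*I*√94711 ≈ -1231.0*I)
E/(-4777778) + c(1946)/(-4870030) = -4*I*√94711/(-4777778) + 24/(-4870030) = -4*I*√94711*(-1/4777778) + 24*(-1/4870030) = 2*I*√94711/2388889 - 12/2435015 = -12/2435015 + 2*I*√94711/2388889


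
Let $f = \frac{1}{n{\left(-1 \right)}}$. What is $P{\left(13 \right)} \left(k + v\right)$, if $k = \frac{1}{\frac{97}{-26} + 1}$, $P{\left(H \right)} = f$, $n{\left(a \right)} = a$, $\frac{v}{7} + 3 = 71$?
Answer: $- \frac{33770}{71} \approx -475.63$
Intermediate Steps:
$v = 476$ ($v = -21 + 7 \cdot 71 = -21 + 497 = 476$)
$f = -1$ ($f = \frac{1}{-1} = -1$)
$P{\left(H \right)} = -1$
$k = - \frac{26}{71}$ ($k = \frac{1}{97 \left(- \frac{1}{26}\right) + 1} = \frac{1}{- \frac{97}{26} + 1} = \frac{1}{- \frac{71}{26}} = - \frac{26}{71} \approx -0.3662$)
$P{\left(13 \right)} \left(k + v\right) = - (- \frac{26}{71} + 476) = \left(-1\right) \frac{33770}{71} = - \frac{33770}{71}$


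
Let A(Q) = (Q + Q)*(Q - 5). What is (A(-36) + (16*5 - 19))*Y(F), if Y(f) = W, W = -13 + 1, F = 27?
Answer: -36156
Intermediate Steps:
A(Q) = 2*Q*(-5 + Q) (A(Q) = (2*Q)*(-5 + Q) = 2*Q*(-5 + Q))
W = -12
Y(f) = -12
(A(-36) + (16*5 - 19))*Y(F) = (2*(-36)*(-5 - 36) + (16*5 - 19))*(-12) = (2*(-36)*(-41) + (80 - 19))*(-12) = (2952 + 61)*(-12) = 3013*(-12) = -36156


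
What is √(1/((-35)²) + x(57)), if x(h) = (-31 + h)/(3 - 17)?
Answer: I*√2274/35 ≈ 1.3625*I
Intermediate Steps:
x(h) = 31/14 - h/14 (x(h) = (-31 + h)/(-14) = (-31 + h)*(-1/14) = 31/14 - h/14)
√(1/((-35)²) + x(57)) = √(1/((-35)²) + (31/14 - 1/14*57)) = √(1/1225 + (31/14 - 57/14)) = √(1/1225 - 13/7) = √(-2274/1225) = I*√2274/35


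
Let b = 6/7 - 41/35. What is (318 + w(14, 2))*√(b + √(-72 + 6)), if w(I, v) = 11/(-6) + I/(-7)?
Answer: 377*√(-385 + 1225*I*√66)/42 ≈ 621.06 + 645.55*I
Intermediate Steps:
w(I, v) = -11/6 - I/7 (w(I, v) = 11*(-⅙) + I*(-⅐) = -11/6 - I/7)
b = -11/35 (b = 6*(⅐) - 41*1/35 = 6/7 - 41/35 = -11/35 ≈ -0.31429)
(318 + w(14, 2))*√(b + √(-72 + 6)) = (318 + (-11/6 - ⅐*14))*√(-11/35 + √(-72 + 6)) = (318 + (-11/6 - 2))*√(-11/35 + √(-66)) = (318 - 23/6)*√(-11/35 + I*√66) = 1885*√(-11/35 + I*√66)/6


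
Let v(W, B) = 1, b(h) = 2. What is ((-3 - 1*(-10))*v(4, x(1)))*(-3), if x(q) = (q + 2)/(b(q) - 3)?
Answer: -21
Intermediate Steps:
x(q) = -2 - q (x(q) = (q + 2)/(2 - 3) = (2 + q)/(-1) = (2 + q)*(-1) = -2 - q)
((-3 - 1*(-10))*v(4, x(1)))*(-3) = ((-3 - 1*(-10))*1)*(-3) = ((-3 + 10)*1)*(-3) = (7*1)*(-3) = 7*(-3) = -21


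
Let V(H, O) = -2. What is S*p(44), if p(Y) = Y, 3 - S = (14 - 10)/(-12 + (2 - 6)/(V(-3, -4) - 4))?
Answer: 2508/17 ≈ 147.53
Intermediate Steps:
S = 57/17 (S = 3 - (14 - 10)/(-12 + (2 - 6)/(-2 - 4)) = 3 - 4/(-12 - 4/(-6)) = 3 - 4/(-12 - 4*(-1/6)) = 3 - 4/(-12 + 2/3) = 3 - 4/(-34/3) = 3 - 4*(-3)/34 = 3 - 1*(-6/17) = 3 + 6/17 = 57/17 ≈ 3.3529)
S*p(44) = (57/17)*44 = 2508/17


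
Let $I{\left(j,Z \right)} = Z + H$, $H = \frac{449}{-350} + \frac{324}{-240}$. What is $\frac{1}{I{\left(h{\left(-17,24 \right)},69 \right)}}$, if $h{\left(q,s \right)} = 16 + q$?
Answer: $\frac{700}{46457} \approx 0.015068$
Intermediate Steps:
$H = - \frac{1843}{700}$ ($H = 449 \left(- \frac{1}{350}\right) + 324 \left(- \frac{1}{240}\right) = - \frac{449}{350} - \frac{27}{20} = - \frac{1843}{700} \approx -2.6329$)
$I{\left(j,Z \right)} = - \frac{1843}{700} + Z$ ($I{\left(j,Z \right)} = Z - \frac{1843}{700} = - \frac{1843}{700} + Z$)
$\frac{1}{I{\left(h{\left(-17,24 \right)},69 \right)}} = \frac{1}{- \frac{1843}{700} + 69} = \frac{1}{\frac{46457}{700}} = \frac{700}{46457}$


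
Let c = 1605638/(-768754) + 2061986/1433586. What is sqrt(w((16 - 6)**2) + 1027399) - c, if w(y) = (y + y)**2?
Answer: 25595006158/39359820423 + sqrt(1067399) ≈ 1033.8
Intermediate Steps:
w(y) = 4*y**2 (w(y) = (2*y)**2 = 4*y**2)
c = -25595006158/39359820423 (c = 1605638*(-1/768754) + 2061986*(1/1433586) = -802819/384377 + 1030993/716793 = -25595006158/39359820423 ≈ -0.65028)
sqrt(w((16 - 6)**2) + 1027399) - c = sqrt(4*((16 - 6)**2)**2 + 1027399) - 1*(-25595006158/39359820423) = sqrt(4*(10**2)**2 + 1027399) + 25595006158/39359820423 = sqrt(4*100**2 + 1027399) + 25595006158/39359820423 = sqrt(4*10000 + 1027399) + 25595006158/39359820423 = sqrt(40000 + 1027399) + 25595006158/39359820423 = sqrt(1067399) + 25595006158/39359820423 = 25595006158/39359820423 + sqrt(1067399)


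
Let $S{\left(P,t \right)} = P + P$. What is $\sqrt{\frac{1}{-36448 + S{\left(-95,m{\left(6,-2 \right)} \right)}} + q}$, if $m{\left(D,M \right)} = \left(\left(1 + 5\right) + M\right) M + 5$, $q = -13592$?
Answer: $\frac{i \sqrt{18245126690686}}{36638} \approx 116.58 i$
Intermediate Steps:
$m{\left(D,M \right)} = 5 + M \left(6 + M\right)$ ($m{\left(D,M \right)} = \left(6 + M\right) M + 5 = M \left(6 + M\right) + 5 = 5 + M \left(6 + M\right)$)
$S{\left(P,t \right)} = 2 P$
$\sqrt{\frac{1}{-36448 + S{\left(-95,m{\left(6,-2 \right)} \right)}} + q} = \sqrt{\frac{1}{-36448 + 2 \left(-95\right)} - 13592} = \sqrt{\frac{1}{-36448 - 190} - 13592} = \sqrt{\frac{1}{-36638} - 13592} = \sqrt{- \frac{1}{36638} - 13592} = \sqrt{- \frac{497983697}{36638}} = \frac{i \sqrt{18245126690686}}{36638}$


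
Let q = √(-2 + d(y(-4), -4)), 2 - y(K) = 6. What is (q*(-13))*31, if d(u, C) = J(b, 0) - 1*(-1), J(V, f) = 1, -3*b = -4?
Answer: 0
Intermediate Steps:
b = 4/3 (b = -⅓*(-4) = 4/3 ≈ 1.3333)
y(K) = -4 (y(K) = 2 - 1*6 = 2 - 6 = -4)
d(u, C) = 2 (d(u, C) = 1 - 1*(-1) = 1 + 1 = 2)
q = 0 (q = √(-2 + 2) = √0 = 0)
(q*(-13))*31 = (0*(-13))*31 = 0*31 = 0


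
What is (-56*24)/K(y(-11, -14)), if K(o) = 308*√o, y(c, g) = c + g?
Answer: 48*I/55 ≈ 0.87273*I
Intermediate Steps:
(-56*24)/K(y(-11, -14)) = (-56*24)/((308*√(-11 - 14))) = -1344*(-I/1540) = -(-48)*I/55 = 48*I/55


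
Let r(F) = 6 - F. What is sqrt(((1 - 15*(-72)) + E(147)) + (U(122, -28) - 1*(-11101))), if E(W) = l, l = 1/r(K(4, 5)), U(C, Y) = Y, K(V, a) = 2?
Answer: sqrt(48617)/2 ≈ 110.25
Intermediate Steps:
l = 1/4 (l = 1/(6 - 1*2) = 1/(6 - 2) = 1/4 ≈ 0.25000)
E(W) = 1/4
sqrt(((1 - 15*(-72)) + E(147)) + (U(122, -28) - 1*(-11101))) = sqrt(((1 - 15*(-72)) + 1/4) + (-28 - 1*(-11101))) = sqrt(((1 + 1080) + 1/4) + (-28 + 11101)) = sqrt((1081 + 1/4) + 11073) = sqrt(4325/4 + 11073) = sqrt(48617/4) = sqrt(48617)/2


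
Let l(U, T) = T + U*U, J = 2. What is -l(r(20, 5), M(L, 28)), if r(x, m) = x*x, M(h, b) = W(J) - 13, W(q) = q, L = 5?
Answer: -159989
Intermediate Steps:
M(h, b) = -11 (M(h, b) = 2 - 13 = -11)
r(x, m) = x²
l(U, T) = T + U²
-l(r(20, 5), M(L, 28)) = -(-11 + (20²)²) = -(-11 + 400²) = -(-11 + 160000) = -1*159989 = -159989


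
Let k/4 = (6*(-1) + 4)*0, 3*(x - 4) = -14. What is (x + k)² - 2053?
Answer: -18473/9 ≈ -2052.6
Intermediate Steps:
x = -⅔ (x = 4 + (⅓)*(-14) = 4 - 14/3 = -⅔ ≈ -0.66667)
k = 0 (k = 4*((6*(-1) + 4)*0) = 4*((-6 + 4)*0) = 4*(-2*0) = 4*0 = 0)
(x + k)² - 2053 = (-⅔ + 0)² - 2053 = (-⅔)² - 2053 = 4/9 - 2053 = -18473/9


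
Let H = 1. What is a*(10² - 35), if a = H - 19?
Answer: -1170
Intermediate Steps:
a = -18 (a = 1 - 19 = -18)
a*(10² - 35) = -18*(10² - 35) = -18*(100 - 35) = -18*65 = -1170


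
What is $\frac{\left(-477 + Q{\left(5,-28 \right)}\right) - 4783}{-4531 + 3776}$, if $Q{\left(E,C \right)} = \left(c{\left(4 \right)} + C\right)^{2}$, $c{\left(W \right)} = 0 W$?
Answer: $\frac{4476}{755} \approx 5.9285$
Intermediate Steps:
$c{\left(W \right)} = 0$
$Q{\left(E,C \right)} = C^{2}$ ($Q{\left(E,C \right)} = \left(0 + C\right)^{2} = C^{2}$)
$\frac{\left(-477 + Q{\left(5,-28 \right)}\right) - 4783}{-4531 + 3776} = \frac{\left(-477 + \left(-28\right)^{2}\right) - 4783}{-4531 + 3776} = \frac{\left(-477 + 784\right) - 4783}{-755} = \left(307 - 4783\right) \left(- \frac{1}{755}\right) = \left(-4476\right) \left(- \frac{1}{755}\right) = \frac{4476}{755}$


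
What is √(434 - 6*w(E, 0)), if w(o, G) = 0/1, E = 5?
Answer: √434 ≈ 20.833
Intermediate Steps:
w(o, G) = 0 (w(o, G) = 0*1 = 0)
√(434 - 6*w(E, 0)) = √(434 - 6*0) = √(434 + 0) = √434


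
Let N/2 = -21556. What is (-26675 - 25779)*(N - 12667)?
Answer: 2925831666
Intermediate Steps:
N = -43112 (N = 2*(-21556) = -43112)
(-26675 - 25779)*(N - 12667) = (-26675 - 25779)*(-43112 - 12667) = -52454*(-55779) = 2925831666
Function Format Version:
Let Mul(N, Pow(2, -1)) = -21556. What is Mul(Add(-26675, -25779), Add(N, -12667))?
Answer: 2925831666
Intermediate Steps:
N = -43112 (N = Mul(2, -21556) = -43112)
Mul(Add(-26675, -25779), Add(N, -12667)) = Mul(Add(-26675, -25779), Add(-43112, -12667)) = Mul(-52454, -55779) = 2925831666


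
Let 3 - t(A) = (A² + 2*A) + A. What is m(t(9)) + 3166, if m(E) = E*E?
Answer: 14191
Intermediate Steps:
t(A) = 3 - A² - 3*A (t(A) = 3 - ((A² + 2*A) + A) = 3 - (A² + 3*A) = 3 + (-A² - 3*A) = 3 - A² - 3*A)
m(E) = E²
m(t(9)) + 3166 = (3 - 1*9² - 3*9)² + 3166 = (3 - 1*81 - 27)² + 3166 = (3 - 81 - 27)² + 3166 = (-105)² + 3166 = 11025 + 3166 = 14191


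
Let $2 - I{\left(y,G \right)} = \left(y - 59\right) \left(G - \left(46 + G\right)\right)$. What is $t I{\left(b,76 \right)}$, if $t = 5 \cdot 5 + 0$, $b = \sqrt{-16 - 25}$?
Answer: $-67800 + 1150 i \sqrt{41} \approx -67800.0 + 7363.6 i$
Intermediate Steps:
$b = i \sqrt{41}$ ($b = \sqrt{-41} = i \sqrt{41} \approx 6.4031 i$)
$I{\left(y,G \right)} = -2712 + 46 y$ ($I{\left(y,G \right)} = 2 - \left(y - 59\right) \left(G - \left(46 + G\right)\right) = 2 - \left(-59 + y\right) \left(-46\right) = 2 - \left(2714 - 46 y\right) = 2 + \left(-2714 + 46 y\right) = -2712 + 46 y$)
$t = 25$ ($t = 25 + 0 = 25$)
$t I{\left(b,76 \right)} = 25 \left(-2712 + 46 i \sqrt{41}\right) = -67800 + 1150 i \sqrt{41}$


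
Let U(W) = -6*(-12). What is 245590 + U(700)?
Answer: 245662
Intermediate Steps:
U(W) = 72
245590 + U(700) = 245590 + 72 = 245662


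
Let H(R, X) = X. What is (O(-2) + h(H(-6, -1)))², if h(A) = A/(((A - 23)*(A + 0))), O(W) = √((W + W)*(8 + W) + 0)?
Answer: (1 - 48*I*√6)²/576 ≈ -23.998 - 0.40825*I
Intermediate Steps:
O(W) = √2*√(W*(8 + W)) (O(W) = √((2*W)*(8 + W) + 0) = √(2*W*(8 + W) + 0) = √(2*W*(8 + W)) = √2*√(W*(8 + W)))
h(A) = 1/(-23 + A) (h(A) = A/(((-23 + A)*A)) = A/((A*(-23 + A))) = A*(1/(A*(-23 + A))) = 1/(-23 + A))
(O(-2) + h(H(-6, -1)))² = (√2*√(-2*(8 - 2)) + 1/(-23 - 1))² = (√2*√(-2*6) + 1/(-24))² = (√2*√(-12) - 1/24)² = (√2*(2*I*√3) - 1/24)² = (2*I*√6 - 1/24)² = (-1/24 + 2*I*√6)²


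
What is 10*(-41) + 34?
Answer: -376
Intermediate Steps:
10*(-41) + 34 = -410 + 34 = -376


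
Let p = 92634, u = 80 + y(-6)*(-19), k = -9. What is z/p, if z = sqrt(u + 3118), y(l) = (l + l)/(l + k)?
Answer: sqrt(79570)/463170 ≈ 0.00060902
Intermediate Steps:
y(l) = 2*l/(-9 + l) (y(l) = (l + l)/(l - 9) = (2*l)/(-9 + l) = 2*l/(-9 + l))
u = 324/5 (u = 80 + (2*(-6)/(-9 - 6))*(-19) = 80 + (2*(-6)/(-15))*(-19) = 80 + (2*(-6)*(-1/15))*(-19) = 80 + (4/5)*(-19) = 80 - 76/5 = 324/5 ≈ 64.800)
z = sqrt(79570)/5 (z = sqrt(324/5 + 3118) = sqrt(15914/5) = sqrt(79570)/5 ≈ 56.416)
z/p = (sqrt(79570)/5)/92634 = (sqrt(79570)/5)*(1/92634) = sqrt(79570)/463170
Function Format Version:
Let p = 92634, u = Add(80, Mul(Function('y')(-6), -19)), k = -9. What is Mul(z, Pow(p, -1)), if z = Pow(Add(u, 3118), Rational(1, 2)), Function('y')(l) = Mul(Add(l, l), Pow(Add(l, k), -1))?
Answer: Mul(Rational(1, 463170), Pow(79570, Rational(1, 2))) ≈ 0.00060902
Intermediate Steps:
Function('y')(l) = Mul(2, l, Pow(Add(-9, l), -1)) (Function('y')(l) = Mul(Add(l, l), Pow(Add(l, -9), -1)) = Mul(Mul(2, l), Pow(Add(-9, l), -1)) = Mul(2, l, Pow(Add(-9, l), -1)))
u = Rational(324, 5) (u = Add(80, Mul(Mul(2, -6, Pow(Add(-9, -6), -1)), -19)) = Add(80, Mul(Mul(2, -6, Pow(-15, -1)), -19)) = Add(80, Mul(Mul(2, -6, Rational(-1, 15)), -19)) = Add(80, Mul(Rational(4, 5), -19)) = Add(80, Rational(-76, 5)) = Rational(324, 5) ≈ 64.800)
z = Mul(Rational(1, 5), Pow(79570, Rational(1, 2))) (z = Pow(Add(Rational(324, 5), 3118), Rational(1, 2)) = Pow(Rational(15914, 5), Rational(1, 2)) = Mul(Rational(1, 5), Pow(79570, Rational(1, 2))) ≈ 56.416)
Mul(z, Pow(p, -1)) = Mul(Mul(Rational(1, 5), Pow(79570, Rational(1, 2))), Pow(92634, -1)) = Mul(Mul(Rational(1, 5), Pow(79570, Rational(1, 2))), Rational(1, 92634)) = Mul(Rational(1, 463170), Pow(79570, Rational(1, 2)))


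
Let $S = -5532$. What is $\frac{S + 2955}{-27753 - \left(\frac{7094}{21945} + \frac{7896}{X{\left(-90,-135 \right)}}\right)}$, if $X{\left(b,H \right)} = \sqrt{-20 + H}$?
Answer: $\frac{1067732044833515985}{11505078606878479951} + \frac{1959849508007160 i \sqrt{155}}{11505078606878479951} \approx 0.092805 + 0.0021208 i$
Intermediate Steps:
$\frac{S + 2955}{-27753 - \left(\frac{7094}{21945} + \frac{7896}{X{\left(-90,-135 \right)}}\right)} = \frac{-5532 + 2955}{-27753 - \left(\frac{7094}{21945} + \frac{7896}{\sqrt{-20 - 135}}\right)} = - \frac{2577}{-27753 - \left(\frac{7094}{21945} + \frac{7896}{\sqrt{-155}}\right)} = - \frac{2577}{-27753 - \left(\frac{7094}{21945} + \frac{7896}{i \sqrt{155}}\right)} = - \frac{2577}{-27753 - \left(\frac{7094}{21945} + 7896 \left(- \frac{i \sqrt{155}}{155}\right)\right)} = - \frac{2577}{-27753 - \left(\frac{7094}{21945} - \frac{7896 i \sqrt{155}}{155}\right)} = - \frac{2577}{- \frac{609046679}{21945} + \frac{7896 i \sqrt{155}}{155}}$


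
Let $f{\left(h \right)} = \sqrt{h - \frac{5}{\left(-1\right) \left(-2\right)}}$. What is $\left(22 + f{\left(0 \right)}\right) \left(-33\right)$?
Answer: $-726 - \frac{33 i \sqrt{10}}{2} \approx -726.0 - 52.178 i$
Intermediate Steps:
$f{\left(h \right)} = \sqrt{- \frac{5}{2} + h}$ ($f{\left(h \right)} = \sqrt{h - \frac{5}{2}} = \sqrt{- \frac{5}{2} + h}$)
$\left(22 + f{\left(0 \right)}\right) \left(-33\right) = \left(22 + \frac{\sqrt{-10 + 4 \cdot 0}}{2}\right) \left(-33\right) = \left(22 + \frac{\sqrt{-10 + 0}}{2}\right) \left(-33\right) = \left(22 + \frac{\sqrt{-10}}{2}\right) \left(-33\right) = \left(22 + \frac{i \sqrt{10}}{2}\right) \left(-33\right) = -726 - \frac{33 i \sqrt{10}}{2}$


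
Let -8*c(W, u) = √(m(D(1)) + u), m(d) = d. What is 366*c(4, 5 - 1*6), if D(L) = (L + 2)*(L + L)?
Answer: -183*√5/4 ≈ -102.30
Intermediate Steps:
D(L) = 2*L*(2 + L) (D(L) = (2 + L)*(2*L) = 2*L*(2 + L))
c(W, u) = -√(6 + u)/8 (c(W, u) = -√(2*1*(2 + 1) + u)/8 = -√(2*1*3 + u)/8 = -√(6 + u)/8)
366*c(4, 5 - 1*6) = 366*(-√(6 + (5 - 1*6))/8) = 366*(-√(6 + (5 - 6))/8) = 366*(-√(6 - 1)/8) = 366*(-√5/8) = -183*√5/4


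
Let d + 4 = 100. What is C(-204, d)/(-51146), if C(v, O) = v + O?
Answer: 54/25573 ≈ 0.0021116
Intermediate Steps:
d = 96 (d = -4 + 100 = 96)
C(v, O) = O + v
C(-204, d)/(-51146) = (96 - 204)/(-51146) = -108*(-1/51146) = 54/25573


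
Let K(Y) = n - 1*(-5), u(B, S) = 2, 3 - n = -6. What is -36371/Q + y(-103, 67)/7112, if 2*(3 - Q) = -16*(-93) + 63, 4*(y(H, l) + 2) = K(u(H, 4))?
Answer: 1034686843/21976080 ≈ 47.082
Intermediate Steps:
n = 9 (n = 3 - 1*(-6) = 3 + 6 = 9)
K(Y) = 14 (K(Y) = 9 - 1*(-5) = 9 + 5 = 14)
y(H, l) = 3/2 (y(H, l) = -2 + (¼)*14 = -2 + 7/2 = 3/2)
Q = -1545/2 (Q = 3 - (-16*(-93) + 63)/2 = 3 - (1488 + 63)/2 = 3 - ½*1551 = 3 - 1551/2 = -1545/2 ≈ -772.50)
-36371/Q + y(-103, 67)/7112 = -36371/(-1545/2) + (3/2)/7112 = -36371*(-2/1545) + (3/2)*(1/7112) = 72742/1545 + 3/14224 = 1034686843/21976080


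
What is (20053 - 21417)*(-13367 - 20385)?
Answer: 46037728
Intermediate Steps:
(20053 - 21417)*(-13367 - 20385) = -1364*(-33752) = 46037728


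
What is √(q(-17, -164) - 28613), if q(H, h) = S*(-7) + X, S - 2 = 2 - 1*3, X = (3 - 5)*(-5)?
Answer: I*√28610 ≈ 169.15*I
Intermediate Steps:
X = 10 (X = -2*(-5) = 10)
S = 1 (S = 2 + (2 - 1*3) = 2 + (2 - 3) = 2 - 1 = 1)
q(H, h) = 3 (q(H, h) = 1*(-7) + 10 = -7 + 10 = 3)
√(q(-17, -164) - 28613) = √(3 - 28613) = √(-28610) = I*√28610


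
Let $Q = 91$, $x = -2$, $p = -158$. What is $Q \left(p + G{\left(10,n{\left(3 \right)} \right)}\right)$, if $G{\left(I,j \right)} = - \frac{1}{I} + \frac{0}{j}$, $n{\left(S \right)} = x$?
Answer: $- \frac{143871}{10} \approx -14387.0$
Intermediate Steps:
$n{\left(S \right)} = -2$
$G{\left(I,j \right)} = - \frac{1}{I}$ ($G{\left(I,j \right)} = - \frac{1}{I} + 0 = - \frac{1}{I}$)
$Q \left(p + G{\left(10,n{\left(3 \right)} \right)}\right) = 91 \left(-158 - \frac{1}{10}\right) = 91 \left(- \frac{1581}{10}\right) = - \frac{143871}{10}$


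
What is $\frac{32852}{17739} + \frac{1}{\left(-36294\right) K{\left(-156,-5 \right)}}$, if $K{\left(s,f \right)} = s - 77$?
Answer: $\frac{92604340481}{50003296326} \approx 1.852$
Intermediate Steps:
$K{\left(s,f \right)} = -77 + s$
$\frac{32852}{17739} + \frac{1}{\left(-36294\right) K{\left(-156,-5 \right)}} = \frac{32852}{17739} + \frac{1}{\left(-36294\right) \left(-77 - 156\right)} = 32852 \cdot \frac{1}{17739} - \frac{1}{36294 \left(-233\right)} = \frac{32852}{17739} - - \frac{1}{8456502} = \frac{32852}{17739} + \frac{1}{8456502} = \frac{92604340481}{50003296326}$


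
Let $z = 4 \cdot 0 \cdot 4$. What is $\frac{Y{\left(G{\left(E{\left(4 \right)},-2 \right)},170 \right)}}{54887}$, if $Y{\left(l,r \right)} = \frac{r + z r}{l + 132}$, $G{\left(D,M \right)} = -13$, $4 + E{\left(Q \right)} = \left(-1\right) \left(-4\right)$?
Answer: $\frac{10}{384209} \approx 2.6027 \cdot 10^{-5}$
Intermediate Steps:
$E{\left(Q \right)} = 0$ ($E{\left(Q \right)} = -4 - -4 = -4 + 4 = 0$)
$z = 0$ ($z = 0 \cdot 4 = 0$)
$Y{\left(l,r \right)} = \frac{r}{132 + l}$ ($Y{\left(l,r \right)} = \frac{r + 0 r}{l + 132} = \frac{r + 0}{132 + l} = \frac{r}{132 + l}$)
$\frac{Y{\left(G{\left(E{\left(4 \right)},-2 \right)},170 \right)}}{54887} = \frac{170 \frac{1}{132 - 13}}{54887} = \frac{170}{119} \cdot \frac{1}{54887} = 170 \cdot \frac{1}{119} \cdot \frac{1}{54887} = \frac{10}{7} \cdot \frac{1}{54887} = \frac{10}{384209}$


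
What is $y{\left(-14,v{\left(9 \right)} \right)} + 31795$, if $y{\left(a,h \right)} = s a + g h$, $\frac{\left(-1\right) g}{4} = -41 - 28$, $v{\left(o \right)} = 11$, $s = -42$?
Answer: $35419$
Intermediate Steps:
$g = 276$ ($g = - 4 \left(-41 - 28\right) = \left(-4\right) \left(-69\right) = 276$)
$y{\left(a,h \right)} = - 42 a + 276 h$
$y{\left(-14,v{\left(9 \right)} \right)} + 31795 = \left(\left(-42\right) \left(-14\right) + 276 \cdot 11\right) + 31795 = \left(588 + 3036\right) + 31795 = 3624 + 31795 = 35419$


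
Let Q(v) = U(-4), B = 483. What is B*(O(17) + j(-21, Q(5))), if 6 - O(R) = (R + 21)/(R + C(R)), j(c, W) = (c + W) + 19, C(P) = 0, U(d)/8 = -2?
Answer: -116886/17 ≈ -6875.6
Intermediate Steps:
U(d) = -16 (U(d) = 8*(-2) = -16)
Q(v) = -16
j(c, W) = 19 + W + c (j(c, W) = (W + c) + 19 = 19 + W + c)
O(R) = 6 - (21 + R)/R (O(R) = 6 - (R + 21)/(R + 0) = 6 - (21 + R)/R)
B*(O(17) + j(-21, Q(5))) = 483*((5 - 21/17) + (19 - 16 - 21)) = 483*((5 - 21*1/17) - 18) = 483*((5 - 21/17) - 18) = 483*(64/17 - 18) = 483*(-242/17) = -116886/17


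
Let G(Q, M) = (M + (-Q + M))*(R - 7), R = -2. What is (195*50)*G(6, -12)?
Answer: 2632500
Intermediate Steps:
G(Q, M) = -18*M + 9*Q (G(Q, M) = (M + (-Q + M))*(-2 - 7) = (M + (M - Q))*(-9) = (-Q + 2*M)*(-9) = -18*M + 9*Q)
(195*50)*G(6, -12) = (195*50)*(-18*(-12) + 9*6) = 9750*(216 + 54) = 9750*270 = 2632500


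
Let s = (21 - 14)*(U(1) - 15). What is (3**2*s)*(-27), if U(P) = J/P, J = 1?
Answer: 23814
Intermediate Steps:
U(P) = 1/P
s = -98 (s = (21 - 14)*(1/1 - 15) = 7*(1 - 15) = 7*(-14) = -98)
(3**2*s)*(-27) = (3**2*(-98))*(-27) = (9*(-98))*(-27) = -882*(-27) = 23814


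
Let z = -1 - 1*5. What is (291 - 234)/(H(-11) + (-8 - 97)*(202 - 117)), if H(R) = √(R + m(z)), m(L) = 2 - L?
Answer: -169575/26551876 - 19*I*√3/26551876 ≈ -0.0063866 - 1.2394e-6*I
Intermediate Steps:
z = -6 (z = -1 - 5 = -6)
H(R) = √(8 + R) (H(R) = √(R + (2 - 1*(-6))) = √(R + (2 + 6)) = √(R + 8) = √(8 + R))
(291 - 234)/(H(-11) + (-8 - 97)*(202 - 117)) = (291 - 234)/(√(8 - 11) + (-8 - 97)*(202 - 117)) = 57/(√(-3) - 105*85) = 57/(I*√3 - 8925) = 57/(-8925 + I*√3)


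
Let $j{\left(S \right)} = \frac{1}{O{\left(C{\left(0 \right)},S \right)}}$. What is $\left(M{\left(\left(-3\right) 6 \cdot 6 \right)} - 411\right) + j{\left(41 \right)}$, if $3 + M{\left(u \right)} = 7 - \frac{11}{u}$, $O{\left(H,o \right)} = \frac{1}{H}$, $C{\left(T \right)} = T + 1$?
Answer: $- \frac{43837}{108} \approx -405.9$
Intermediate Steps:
$C{\left(T \right)} = 1 + T$
$j{\left(S \right)} = 1$ ($j{\left(S \right)} = \frac{1}{\frac{1}{1 + 0}} = \frac{1}{1^{-1}} = 1^{-1} = 1$)
$M{\left(u \right)} = 4 - \frac{11}{u}$ ($M{\left(u \right)} = -3 + \left(7 - \frac{11}{u}\right) = 4 - \frac{11}{u}$)
$\left(M{\left(\left(-3\right) 6 \cdot 6 \right)} - 411\right) + j{\left(41 \right)} = \left(\left(4 - \frac{11}{\left(-3\right) 6 \cdot 6}\right) - 411\right) + 1 = \left(\left(4 - \frac{11}{\left(-18\right) 6}\right) - 411\right) + 1 = \left(\left(4 - \frac{11}{-108}\right) - 411\right) + 1 = \left(\left(4 - - \frac{11}{108}\right) - 411\right) + 1 = \left(\left(4 + \frac{11}{108}\right) - 411\right) + 1 = \left(\frac{443}{108} - 411\right) + 1 = - \frac{43945}{108} + 1 = - \frac{43837}{108}$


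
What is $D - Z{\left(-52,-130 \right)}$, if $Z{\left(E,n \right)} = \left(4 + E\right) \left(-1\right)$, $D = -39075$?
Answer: $-39123$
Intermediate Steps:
$Z{\left(E,n \right)} = -4 - E$
$D - Z{\left(-52,-130 \right)} = -39075 - \left(-4 - -52\right) = -39075 - \left(-4 + 52\right) = -39075 - 48 = -39123$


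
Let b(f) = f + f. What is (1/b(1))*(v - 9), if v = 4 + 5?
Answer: 0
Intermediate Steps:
b(f) = 2*f
v = 9
(1/b(1))*(v - 9) = (1/(2*1))*(9 - 9) = (1/2)*0 = (1*(½))*0 = (½)*0 = 0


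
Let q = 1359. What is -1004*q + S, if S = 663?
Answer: -1363773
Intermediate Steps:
-1004*q + S = -1004*1359 + 663 = -1364436 + 663 = -1363773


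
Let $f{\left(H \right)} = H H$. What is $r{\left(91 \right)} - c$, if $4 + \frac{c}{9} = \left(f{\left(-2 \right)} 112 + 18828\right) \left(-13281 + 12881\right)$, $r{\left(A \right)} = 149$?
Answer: $69393785$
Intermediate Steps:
$f{\left(H \right)} = H^{2}$
$c = -69393636$ ($c = -36 + 9 \left(\left(-2\right)^{2} \cdot 112 + 18828\right) \left(-13281 + 12881\right) = -36 + 9 \left(4 \cdot 112 + 18828\right) \left(-400\right) = -36 + 9 \left(448 + 18828\right) \left(-400\right) = -36 + 9 \cdot 19276 \left(-400\right) = -36 + 9 \left(-7710400\right) = -36 - 69393600 = -69393636$)
$r{\left(91 \right)} - c = 149 - -69393636 = 149 + 69393636 = 69393785$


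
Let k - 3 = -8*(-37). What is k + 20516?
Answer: 20815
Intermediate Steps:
k = 299 (k = 3 - 8*(-37) = 3 + 296 = 299)
k + 20516 = 299 + 20516 = 20815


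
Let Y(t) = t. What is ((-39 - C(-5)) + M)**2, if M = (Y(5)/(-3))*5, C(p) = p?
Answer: 16129/9 ≈ 1792.1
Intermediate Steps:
M = -25/3 (M = (5/(-3))*5 = -1/3*5*5 = -5/3*5 = -25/3 ≈ -8.3333)
((-39 - C(-5)) + M)**2 = ((-39 - 1*(-5)) - 25/3)**2 = ((-39 + 5) - 25/3)**2 = (-34 - 25/3)**2 = (-127/3)**2 = 16129/9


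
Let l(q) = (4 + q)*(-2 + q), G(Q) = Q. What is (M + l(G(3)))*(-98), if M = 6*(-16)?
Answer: 8722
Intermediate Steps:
l(q) = (-2 + q)*(4 + q)
M = -96
(M + l(G(3)))*(-98) = (-96 + (-8 + 3² + 2*3))*(-98) = (-96 + (-8 + 9 + 6))*(-98) = (-96 + 7)*(-98) = -89*(-98) = 8722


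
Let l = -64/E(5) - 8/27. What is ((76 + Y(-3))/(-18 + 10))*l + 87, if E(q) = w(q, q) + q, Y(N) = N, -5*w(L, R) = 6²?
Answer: -52198/297 ≈ -175.75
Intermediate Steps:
w(L, R) = -36/5 (w(L, R) = -⅕*6² = -⅕*36 = -36/5)
E(q) = -36/5 + q
l = 8552/297 (l = -64/(-36/5 + 5) - 8/27 = -64/(-11/5) - 8*1/27 = -64*(-5/11) - 8/27 = 320/11 - 8/27 = 8552/297 ≈ 28.795)
((76 + Y(-3))/(-18 + 10))*l + 87 = ((76 - 3)/(-18 + 10))*(8552/297) + 87 = (73/(-8))*(8552/297) + 87 = (73*(-⅛))*(8552/297) + 87 = -73/8*8552/297 + 87 = -78037/297 + 87 = -52198/297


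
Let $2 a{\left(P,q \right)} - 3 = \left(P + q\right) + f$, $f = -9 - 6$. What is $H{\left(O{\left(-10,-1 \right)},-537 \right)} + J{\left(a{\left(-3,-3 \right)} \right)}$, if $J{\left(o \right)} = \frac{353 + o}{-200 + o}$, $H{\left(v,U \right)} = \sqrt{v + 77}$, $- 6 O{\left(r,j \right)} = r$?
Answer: $- \frac{344}{209} + \frac{2 \sqrt{177}}{3} \approx 7.2235$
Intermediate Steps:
$O{\left(r,j \right)} = - \frac{r}{6}$
$H{\left(v,U \right)} = \sqrt{77 + v}$
$f = -15$ ($f = -9 - 6 = -15$)
$a{\left(P,q \right)} = -6 + \frac{P}{2} + \frac{q}{2}$ ($a{\left(P,q \right)} = \frac{3}{2} + \frac{\left(P + q\right) - 15}{2} = \frac{3}{2} + \frac{-15 + P + q}{2} = \frac{3}{2} + \left(- \frac{15}{2} + \frac{P}{2} + \frac{q}{2}\right) = -6 + \frac{P}{2} + \frac{q}{2}$)
$J{\left(o \right)} = \frac{353 + o}{-200 + o}$
$H{\left(O{\left(-10,-1 \right)},-537 \right)} + J{\left(a{\left(-3,-3 \right)} \right)} = \sqrt{77 - - \frac{5}{3}} + \frac{353 + \left(-6 + \frac{1}{2} \left(-3\right) + \frac{1}{2} \left(-3\right)\right)}{-200 + \left(-6 + \frac{1}{2} \left(-3\right) + \frac{1}{2} \left(-3\right)\right)} = \sqrt{77 + \frac{5}{3}} + \frac{353 - 9}{-200 - 9} = \sqrt{\frac{236}{3}} + \frac{353 - 9}{-200 - 9} = \frac{2 \sqrt{177}}{3} + \frac{1}{-209} \cdot 344 = \frac{2 \sqrt{177}}{3} - \frac{344}{209} = - \frac{344}{209} + \frac{2 \sqrt{177}}{3}$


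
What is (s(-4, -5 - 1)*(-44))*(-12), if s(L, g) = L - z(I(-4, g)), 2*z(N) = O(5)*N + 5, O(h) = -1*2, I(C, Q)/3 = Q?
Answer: -12936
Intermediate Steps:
I(C, Q) = 3*Q
O(h) = -2
z(N) = 5/2 - N (z(N) = (-2*N + 5)/2 = (5 - 2*N)/2 = 5/2 - N)
s(L, g) = -5/2 + L + 3*g (s(L, g) = L - (5/2 - 3*g) = L + (-5/2 + 3*g) = -5/2 + L + 3*g)
(s(-4, -5 - 1)*(-44))*(-12) = ((-5/2 - 4 + 3*(-5 - 1))*(-44))*(-12) = ((-5/2 - 4 + 3*(-6))*(-44))*(-12) = ((-5/2 - 4 - 18)*(-44))*(-12) = -49/2*(-44)*(-12) = 1078*(-12) = -12936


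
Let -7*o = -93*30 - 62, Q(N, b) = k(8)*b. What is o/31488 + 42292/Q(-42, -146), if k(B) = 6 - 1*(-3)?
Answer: -388253581/12067776 ≈ -32.173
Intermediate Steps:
k(B) = 9 (k(B) = 6 + 3 = 9)
Q(N, b) = 9*b
o = 2852/7 (o = -(-93*30 - 62)/7 = -(-2790 - 62)/7 = -⅐*(-2852) = 2852/7 ≈ 407.43)
o/31488 + 42292/Q(-42, -146) = (2852/7)/31488 + 42292/((9*(-146))) = (2852/7)*(1/31488) + 42292/(-1314) = 713/55104 + 42292*(-1/1314) = 713/55104 - 21146/657 = -388253581/12067776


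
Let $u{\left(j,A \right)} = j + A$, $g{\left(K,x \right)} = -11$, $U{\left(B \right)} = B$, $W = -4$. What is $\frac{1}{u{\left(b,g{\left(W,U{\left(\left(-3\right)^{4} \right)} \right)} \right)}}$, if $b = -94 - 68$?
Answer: $- \frac{1}{173} \approx -0.0057803$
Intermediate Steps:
$b = -162$
$u{\left(j,A \right)} = A + j$
$\frac{1}{u{\left(b,g{\left(W,U{\left(\left(-3\right)^{4} \right)} \right)} \right)}} = \frac{1}{-11 - 162} = \frac{1}{-173} = - \frac{1}{173}$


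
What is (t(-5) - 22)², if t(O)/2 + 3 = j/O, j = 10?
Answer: 1024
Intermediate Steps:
t(O) = -6 + 20/O (t(O) = -6 + 2*(10/O) = -6 + 20/O)
(t(-5) - 22)² = ((-6 + 20/(-5)) - 22)² = ((-6 + 20*(-⅕)) - 22)² = ((-6 - 4) - 22)² = (-10 - 22)² = (-32)² = 1024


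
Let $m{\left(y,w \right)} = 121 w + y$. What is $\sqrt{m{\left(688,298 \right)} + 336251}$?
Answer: $\sqrt{372997} \approx 610.73$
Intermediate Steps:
$m{\left(y,w \right)} = y + 121 w$
$\sqrt{m{\left(688,298 \right)} + 336251} = \sqrt{\left(688 + 121 \cdot 298\right) + 336251} = \sqrt{\left(688 + 36058\right) + 336251} = \sqrt{36746 + 336251} = \sqrt{372997}$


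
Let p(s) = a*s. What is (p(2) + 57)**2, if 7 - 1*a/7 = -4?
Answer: 44521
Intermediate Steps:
a = 77 (a = 49 - 7*(-4) = 49 + 28 = 77)
p(s) = 77*s
(p(2) + 57)**2 = (77*2 + 57)**2 = (154 + 57)**2 = 211**2 = 44521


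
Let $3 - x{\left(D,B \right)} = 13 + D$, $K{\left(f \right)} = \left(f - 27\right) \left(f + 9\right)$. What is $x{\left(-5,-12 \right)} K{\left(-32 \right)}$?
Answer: $-6785$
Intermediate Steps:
$K{\left(f \right)} = \left(-27 + f\right) \left(9 + f\right)$
$x{\left(D,B \right)} = -10 - D$ ($x{\left(D,B \right)} = 3 - \left(13 + D\right) = -10 - D$)
$x{\left(-5,-12 \right)} K{\left(-32 \right)} = \left(-10 - -5\right) \left(-243 + \left(-32\right)^{2} - -576\right) = \left(-10 + 5\right) \left(-243 + 1024 + 576\right) = \left(-5\right) 1357 = -6785$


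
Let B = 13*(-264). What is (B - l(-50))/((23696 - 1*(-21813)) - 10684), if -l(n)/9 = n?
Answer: -3882/34825 ≈ -0.11147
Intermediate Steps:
l(n) = -9*n
B = -3432
(B - l(-50))/((23696 - 1*(-21813)) - 10684) = (-3432 - (-9)*(-50))/((23696 - 1*(-21813)) - 10684) = (-3432 - 1*450)/((23696 + 21813) - 10684) = (-3432 - 450)/(45509 - 10684) = -3882/34825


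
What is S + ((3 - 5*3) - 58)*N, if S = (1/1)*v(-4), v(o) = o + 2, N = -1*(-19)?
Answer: -1332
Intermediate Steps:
N = 19
v(o) = 2 + o
S = -2 (S = (1/1)*(2 - 4) = (1*1)*(-2) = 1*(-2) = -2)
S + ((3 - 5*3) - 58)*N = -2 + ((3 - 5*3) - 58)*19 = -2 + ((3 - 15) - 58)*19 = -2 + (-12 - 58)*19 = -2 - 70*19 = -2 - 1330 = -1332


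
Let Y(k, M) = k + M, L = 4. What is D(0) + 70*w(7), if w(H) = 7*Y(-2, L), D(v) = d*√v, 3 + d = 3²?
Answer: 980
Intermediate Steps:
d = 6 (d = -3 + 3² = -3 + 9 = 6)
D(v) = 6*√v
Y(k, M) = M + k
w(H) = 14 (w(H) = 7*(4 - 2) = 7*2 = 14)
D(0) + 70*w(7) = 6*√0 + 70*14 = 6*0 + 980 = 0 + 980 = 980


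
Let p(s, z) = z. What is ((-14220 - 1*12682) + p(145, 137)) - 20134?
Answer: -46899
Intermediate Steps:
((-14220 - 1*12682) + p(145, 137)) - 20134 = ((-14220 - 1*12682) + 137) - 20134 = ((-14220 - 12682) + 137) - 20134 = (-26902 + 137) - 20134 = -26765 - 20134 = -46899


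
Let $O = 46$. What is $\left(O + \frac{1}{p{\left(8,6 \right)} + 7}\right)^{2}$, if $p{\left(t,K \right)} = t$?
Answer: $\frac{477481}{225} \approx 2122.1$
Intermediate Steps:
$\left(O + \frac{1}{p{\left(8,6 \right)} + 7}\right)^{2} = \left(46 + \frac{1}{8 + 7}\right)^{2} = \left(46 + \frac{1}{15}\right)^{2} = \left(\frac{691}{15}\right)^{2} = \frac{477481}{225}$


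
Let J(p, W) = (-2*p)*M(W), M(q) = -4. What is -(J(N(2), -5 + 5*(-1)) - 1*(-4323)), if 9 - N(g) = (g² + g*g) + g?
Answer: -4315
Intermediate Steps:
N(g) = 9 - g - 2*g² (N(g) = 9 - ((g² + g*g) + g) = 9 - ((g² + g²) + g) = 9 - (2*g² + g) = 9 - (g + 2*g²) = 9 + (-g - 2*g²) = 9 - g - 2*g²)
J(p, W) = 8*p (J(p, W) = -2*p*(-4) = 8*p)
-(J(N(2), -5 + 5*(-1)) - 1*(-4323)) = -(8*(9 - 1*2 - 2*2²) - 1*(-4323)) = -(8*(9 - 2 - 2*4) + 4323) = -(8*(9 - 2 - 8) + 4323) = -(8*(-1) + 4323) = -(-8 + 4323) = -1*4315 = -4315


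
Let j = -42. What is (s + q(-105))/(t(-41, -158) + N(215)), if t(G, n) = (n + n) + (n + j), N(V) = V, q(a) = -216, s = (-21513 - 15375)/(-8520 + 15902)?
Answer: 815700/1110991 ≈ 0.73421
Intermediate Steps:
s = -18444/3691 (s = -36888/7382 = -36888*1/7382 = -18444/3691 ≈ -4.9970)
t(G, n) = -42 + 3*n (t(G, n) = (n + n) + (n - 42) = 2*n + (-42 + n) = -42 + 3*n)
(s + q(-105))/(t(-41, -158) + N(215)) = (-18444/3691 - 216)/((-42 + 3*(-158)) + 215) = -815700/(3691*((-42 - 474) + 215)) = -815700/(3691*(-516 + 215)) = -815700/3691/(-301) = -815700/3691*(-1/301) = 815700/1110991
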